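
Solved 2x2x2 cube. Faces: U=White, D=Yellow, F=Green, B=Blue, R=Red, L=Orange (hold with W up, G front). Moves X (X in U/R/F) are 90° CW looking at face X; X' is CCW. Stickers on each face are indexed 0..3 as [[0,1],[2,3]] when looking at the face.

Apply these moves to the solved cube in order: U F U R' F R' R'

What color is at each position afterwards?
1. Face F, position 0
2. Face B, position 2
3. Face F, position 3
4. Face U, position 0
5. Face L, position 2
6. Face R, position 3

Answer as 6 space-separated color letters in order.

Answer: G W Y O O G

Derivation:
After move 1 (U): U=WWWW F=RRGG R=BBRR B=OOBB L=GGOO
After move 2 (F): F=GRGR U=WWOG R=WBWR D=RBYY L=GYOY
After move 3 (U): U=OWGW F=WBGR R=OOWR B=GYBB L=GROY
After move 4 (R'): R=OROW U=OBGG F=WWGW D=RBYR B=YYBB
After move 5 (F): F=GWWW U=OBYR R=GRGW D=OOYR L=GROB
After move 6 (R'): R=RWGG U=OBYY F=GBWR D=OWYW B=RYOB
After move 7 (R'): R=WGRG U=OOYR F=GBWY D=OBYR B=WYWB
Query 1: F[0] = G
Query 2: B[2] = W
Query 3: F[3] = Y
Query 4: U[0] = O
Query 5: L[2] = O
Query 6: R[3] = G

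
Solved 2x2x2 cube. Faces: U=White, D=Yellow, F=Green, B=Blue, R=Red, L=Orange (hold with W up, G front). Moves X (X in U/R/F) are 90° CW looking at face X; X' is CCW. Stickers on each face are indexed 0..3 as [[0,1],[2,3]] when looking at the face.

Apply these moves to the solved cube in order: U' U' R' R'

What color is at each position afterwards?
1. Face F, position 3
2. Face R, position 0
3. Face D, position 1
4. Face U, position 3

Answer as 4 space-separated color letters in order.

After move 1 (U'): U=WWWW F=OOGG R=GGRR B=RRBB L=BBOO
After move 2 (U'): U=WWWW F=BBGG R=OORR B=GGBB L=RROO
After move 3 (R'): R=OROR U=WBWG F=BWGW D=YBYG B=YGYB
After move 4 (R'): R=RROO U=WYWY F=BBGG D=YWYW B=GGBB
Query 1: F[3] = G
Query 2: R[0] = R
Query 3: D[1] = W
Query 4: U[3] = Y

Answer: G R W Y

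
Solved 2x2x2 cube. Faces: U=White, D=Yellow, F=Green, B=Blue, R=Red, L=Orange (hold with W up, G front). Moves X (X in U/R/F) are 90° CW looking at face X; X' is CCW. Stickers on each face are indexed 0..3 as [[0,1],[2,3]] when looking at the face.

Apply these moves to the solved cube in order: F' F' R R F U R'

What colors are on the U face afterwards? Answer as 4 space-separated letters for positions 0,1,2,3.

Answer: R G R O

Derivation:
After move 1 (F'): F=GGGG U=WWRR R=YRYR D=OOYY L=OWOW
After move 2 (F'): F=GGGG U=WWYY R=OROR D=WWYY L=OROR
After move 3 (R): R=OORR U=WGYG F=GWGY D=WBYB B=YBWB
After move 4 (R): R=RORO U=WWYY F=GBGB D=WWYY B=GBGB
After move 5 (F): F=GGBB U=WWRR R=YOYO D=RRYY L=OWOW
After move 6 (U): U=RWRW F=YOBB R=GBYO B=OWGB L=GGOW
After move 7 (R'): R=BOGY U=RGRO F=YWBW D=ROYB B=YWRB
Query: U face = RGRO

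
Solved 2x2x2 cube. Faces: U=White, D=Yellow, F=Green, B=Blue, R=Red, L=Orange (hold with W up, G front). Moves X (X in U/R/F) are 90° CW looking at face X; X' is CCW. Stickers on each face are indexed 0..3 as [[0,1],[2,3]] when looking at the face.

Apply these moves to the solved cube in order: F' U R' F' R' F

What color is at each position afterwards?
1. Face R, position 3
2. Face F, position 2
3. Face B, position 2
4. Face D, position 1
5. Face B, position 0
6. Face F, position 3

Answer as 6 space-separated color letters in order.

After move 1 (F'): F=GGGG U=WWRR R=YRYR D=OOYY L=OWOW
After move 2 (U): U=RWRW F=YRGG R=BBYR B=OWBB L=GGOW
After move 3 (R'): R=BRBY U=RBRO F=YWGW D=ORYG B=YWOB
After move 4 (F'): F=WWYG U=RBBB R=RROY D=GWYG L=GOOR
After move 5 (R'): R=RYRO U=ROBY F=WBYB D=GWYG B=GWWB
After move 6 (F): F=YWBB U=RORO R=BYYO D=RRYG L=GGOW
Query 1: R[3] = O
Query 2: F[2] = B
Query 3: B[2] = W
Query 4: D[1] = R
Query 5: B[0] = G
Query 6: F[3] = B

Answer: O B W R G B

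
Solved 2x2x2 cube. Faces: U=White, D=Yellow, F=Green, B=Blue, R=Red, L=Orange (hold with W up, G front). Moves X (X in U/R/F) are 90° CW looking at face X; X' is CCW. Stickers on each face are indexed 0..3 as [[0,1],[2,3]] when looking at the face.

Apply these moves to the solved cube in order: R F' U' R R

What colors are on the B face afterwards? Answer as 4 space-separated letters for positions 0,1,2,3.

Answer: G R G B

Derivation:
After move 1 (R): R=RRRR U=WGWG F=GYGY D=YBYB B=WBWB
After move 2 (F'): F=YYGG U=WGRR R=BRYR D=OOYB L=OGOW
After move 3 (U'): U=GRWR F=OGGG R=YYYR B=BRWB L=WBOW
After move 4 (R): R=YYRY U=GGWG F=OOGB D=OWYB B=RRRB
After move 5 (R): R=RYYY U=GOWB F=OWGB D=ORYR B=GRGB
Query: B face = GRGB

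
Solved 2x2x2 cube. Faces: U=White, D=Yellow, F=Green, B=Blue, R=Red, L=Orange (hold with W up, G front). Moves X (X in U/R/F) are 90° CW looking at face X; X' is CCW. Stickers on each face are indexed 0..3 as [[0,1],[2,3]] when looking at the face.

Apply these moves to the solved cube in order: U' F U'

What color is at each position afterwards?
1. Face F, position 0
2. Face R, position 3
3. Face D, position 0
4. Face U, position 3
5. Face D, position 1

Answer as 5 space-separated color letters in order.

Answer: B R R O G

Derivation:
After move 1 (U'): U=WWWW F=OOGG R=GGRR B=RRBB L=BBOO
After move 2 (F): F=GOGO U=WWOB R=WGWR D=RGYY L=BYOY
After move 3 (U'): U=WBWO F=BYGO R=GOWR B=WGBB L=RROY
Query 1: F[0] = B
Query 2: R[3] = R
Query 3: D[0] = R
Query 4: U[3] = O
Query 5: D[1] = G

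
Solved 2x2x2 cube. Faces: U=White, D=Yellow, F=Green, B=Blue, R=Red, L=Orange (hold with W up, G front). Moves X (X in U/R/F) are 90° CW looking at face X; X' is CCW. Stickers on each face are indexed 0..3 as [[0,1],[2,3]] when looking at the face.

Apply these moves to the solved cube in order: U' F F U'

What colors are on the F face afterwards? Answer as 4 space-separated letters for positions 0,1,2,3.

Answer: B R O O

Derivation:
After move 1 (U'): U=WWWW F=OOGG R=GGRR B=RRBB L=BBOO
After move 2 (F): F=GOGO U=WWOB R=WGWR D=RGYY L=BYOY
After move 3 (F): F=GGOO U=WWYY R=OGBR D=WWYY L=BROG
After move 4 (U'): U=WYWY F=BROO R=GGBR B=OGBB L=RROG
Query: F face = BROO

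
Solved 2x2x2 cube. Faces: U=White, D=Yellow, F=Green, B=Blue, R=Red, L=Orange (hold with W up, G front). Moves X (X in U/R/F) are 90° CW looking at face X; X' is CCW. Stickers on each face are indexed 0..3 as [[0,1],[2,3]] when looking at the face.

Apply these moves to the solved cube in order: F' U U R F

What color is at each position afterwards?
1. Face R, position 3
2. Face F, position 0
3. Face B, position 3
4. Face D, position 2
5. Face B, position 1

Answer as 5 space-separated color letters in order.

Answer: W G B Y G

Derivation:
After move 1 (F'): F=GGGG U=WWRR R=YRYR D=OOYY L=OWOW
After move 2 (U): U=RWRW F=YRGG R=BBYR B=OWBB L=GGOW
After move 3 (U): U=RRWW F=BBGG R=OWYR B=GGBB L=YROW
After move 4 (R): R=YORW U=RBWG F=BOGY D=OBYG B=WGRB
After move 5 (F): F=GBYO U=RBWR R=WOGW D=RYYG L=YOOB
Query 1: R[3] = W
Query 2: F[0] = G
Query 3: B[3] = B
Query 4: D[2] = Y
Query 5: B[1] = G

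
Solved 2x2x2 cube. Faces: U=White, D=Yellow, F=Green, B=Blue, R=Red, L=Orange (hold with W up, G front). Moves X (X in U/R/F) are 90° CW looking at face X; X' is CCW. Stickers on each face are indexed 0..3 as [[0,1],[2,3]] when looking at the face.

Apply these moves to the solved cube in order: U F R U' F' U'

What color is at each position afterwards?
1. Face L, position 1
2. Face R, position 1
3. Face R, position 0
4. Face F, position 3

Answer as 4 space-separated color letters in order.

Answer: W Y Y G

Derivation:
After move 1 (U): U=WWWW F=RRGG R=BBRR B=OOBB L=GGOO
After move 2 (F): F=GRGR U=WWOG R=WBWR D=RBYY L=GYOY
After move 3 (R): R=WWRB U=WROR F=GBGY D=RBYO B=GOWB
After move 4 (U'): U=RRWO F=GYGY R=GBRB B=WWWB L=GOOY
After move 5 (F'): F=YYGG U=RRGR R=BBRB D=OYYO L=GOOW
After move 6 (U'): U=RRRG F=GOGG R=YYRB B=BBWB L=WWOW
Query 1: L[1] = W
Query 2: R[1] = Y
Query 3: R[0] = Y
Query 4: F[3] = G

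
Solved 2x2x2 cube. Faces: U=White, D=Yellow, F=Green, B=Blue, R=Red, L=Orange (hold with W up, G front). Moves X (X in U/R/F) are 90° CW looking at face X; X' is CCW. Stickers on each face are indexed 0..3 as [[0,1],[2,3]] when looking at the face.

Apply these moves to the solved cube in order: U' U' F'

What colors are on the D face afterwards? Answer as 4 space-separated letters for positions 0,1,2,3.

Answer: R O Y Y

Derivation:
After move 1 (U'): U=WWWW F=OOGG R=GGRR B=RRBB L=BBOO
After move 2 (U'): U=WWWW F=BBGG R=OORR B=GGBB L=RROO
After move 3 (F'): F=BGBG U=WWOR R=YOYR D=ROYY L=RWOW
Query: D face = ROYY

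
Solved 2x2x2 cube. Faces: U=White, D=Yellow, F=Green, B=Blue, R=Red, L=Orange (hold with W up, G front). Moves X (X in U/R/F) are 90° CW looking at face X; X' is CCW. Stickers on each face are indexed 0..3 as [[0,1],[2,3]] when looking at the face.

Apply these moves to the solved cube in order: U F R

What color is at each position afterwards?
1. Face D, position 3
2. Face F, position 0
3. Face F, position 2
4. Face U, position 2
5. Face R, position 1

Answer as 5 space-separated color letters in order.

After move 1 (U): U=WWWW F=RRGG R=BBRR B=OOBB L=GGOO
After move 2 (F): F=GRGR U=WWOG R=WBWR D=RBYY L=GYOY
After move 3 (R): R=WWRB U=WROR F=GBGY D=RBYO B=GOWB
Query 1: D[3] = O
Query 2: F[0] = G
Query 3: F[2] = G
Query 4: U[2] = O
Query 5: R[1] = W

Answer: O G G O W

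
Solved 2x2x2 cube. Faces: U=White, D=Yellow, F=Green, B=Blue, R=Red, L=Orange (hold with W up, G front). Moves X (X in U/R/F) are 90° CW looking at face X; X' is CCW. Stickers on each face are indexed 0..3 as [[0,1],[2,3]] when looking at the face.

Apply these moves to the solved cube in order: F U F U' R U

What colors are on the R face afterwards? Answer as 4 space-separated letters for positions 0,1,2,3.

Answer: Y B R W

Derivation:
After move 1 (F): F=GGGG U=WWOO R=WRWR D=RRYY L=OYOY
After move 2 (U): U=OWOW F=WRGG R=BBWR B=OYBB L=GGOY
After move 3 (F): F=GWGR U=OWYG R=OBWR D=WBYY L=GROR
After move 4 (U'): U=WGOY F=GRGR R=GWWR B=OBBB L=OYOR
After move 5 (R): R=WGRW U=WROR F=GBGY D=WBYO B=YBGB
After move 6 (U): U=OWRR F=WGGY R=YBRW B=OYGB L=GBOR
Query: R face = YBRW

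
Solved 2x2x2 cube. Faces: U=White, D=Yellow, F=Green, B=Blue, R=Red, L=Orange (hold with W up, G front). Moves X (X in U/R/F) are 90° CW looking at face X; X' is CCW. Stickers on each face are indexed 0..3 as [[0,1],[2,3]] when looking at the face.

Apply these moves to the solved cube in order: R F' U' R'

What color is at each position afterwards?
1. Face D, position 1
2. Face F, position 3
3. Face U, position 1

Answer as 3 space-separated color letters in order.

Answer: G R W

Derivation:
After move 1 (R): R=RRRR U=WGWG F=GYGY D=YBYB B=WBWB
After move 2 (F'): F=YYGG U=WGRR R=BRYR D=OOYB L=OGOW
After move 3 (U'): U=GRWR F=OGGG R=YYYR B=BRWB L=WBOW
After move 4 (R'): R=YRYY U=GWWB F=ORGR D=OGYG B=BROB
Query 1: D[1] = G
Query 2: F[3] = R
Query 3: U[1] = W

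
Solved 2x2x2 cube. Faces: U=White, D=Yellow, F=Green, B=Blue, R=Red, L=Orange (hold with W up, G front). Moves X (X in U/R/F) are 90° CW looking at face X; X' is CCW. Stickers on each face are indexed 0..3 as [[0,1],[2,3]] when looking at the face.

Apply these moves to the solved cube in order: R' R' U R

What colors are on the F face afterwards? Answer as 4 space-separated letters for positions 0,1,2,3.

After move 1 (R'): R=RRRR U=WBWB F=GWGW D=YGYG B=YBYB
After move 2 (R'): R=RRRR U=WYWY F=GBGB D=YWYW B=GBGB
After move 3 (U): U=WWYY F=RRGB R=GBRR B=OOGB L=GBOO
After move 4 (R): R=RGRB U=WRYB F=RWGW D=YGYO B=YOWB
Query: F face = RWGW

Answer: R W G W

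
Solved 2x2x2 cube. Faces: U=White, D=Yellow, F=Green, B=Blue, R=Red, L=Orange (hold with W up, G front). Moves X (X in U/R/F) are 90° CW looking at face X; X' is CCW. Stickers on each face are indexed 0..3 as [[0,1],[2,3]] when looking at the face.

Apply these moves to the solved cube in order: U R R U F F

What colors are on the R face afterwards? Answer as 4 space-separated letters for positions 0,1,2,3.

After move 1 (U): U=WWWW F=RRGG R=BBRR B=OOBB L=GGOO
After move 2 (R): R=RBRB U=WRWG F=RYGY D=YBYO B=WOWB
After move 3 (R): R=RRBB U=WYWY F=RBGO D=YWYW B=GORB
After move 4 (U): U=WWYY F=RRGO R=GOBB B=GGRB L=RBOO
After move 5 (F): F=GROR U=WWOB R=YOYB D=BGYW L=RYOW
After move 6 (F): F=OGRR U=WWWY R=OOBB D=YYYW L=RBOG
Query: R face = OOBB

Answer: O O B B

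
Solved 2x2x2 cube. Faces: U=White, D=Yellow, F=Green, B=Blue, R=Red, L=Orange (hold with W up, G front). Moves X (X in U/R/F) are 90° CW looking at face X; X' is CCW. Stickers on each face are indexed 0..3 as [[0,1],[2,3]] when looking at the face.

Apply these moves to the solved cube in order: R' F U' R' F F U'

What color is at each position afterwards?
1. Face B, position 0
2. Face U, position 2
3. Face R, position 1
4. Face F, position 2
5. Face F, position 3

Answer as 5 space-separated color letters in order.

After move 1 (R'): R=RRRR U=WBWB F=GWGW D=YGYG B=YBYB
After move 2 (F): F=GGWW U=WBOO R=WRBR D=RRYG L=OYOG
After move 3 (U'): U=BOWO F=OYWW R=GGBR B=WRYB L=YBOG
After move 4 (R'): R=GRGB U=BYWW F=OOWO D=RYYW B=GRRB
After move 5 (F): F=WOOO U=BYGB R=WRWB D=GGYW L=YROY
After move 6 (F): F=OWOO U=BYYR R=GRBB D=WWYW L=YGOG
After move 7 (U'): U=YRBY F=YGOO R=OWBB B=GRRB L=GROG
Query 1: B[0] = G
Query 2: U[2] = B
Query 3: R[1] = W
Query 4: F[2] = O
Query 5: F[3] = O

Answer: G B W O O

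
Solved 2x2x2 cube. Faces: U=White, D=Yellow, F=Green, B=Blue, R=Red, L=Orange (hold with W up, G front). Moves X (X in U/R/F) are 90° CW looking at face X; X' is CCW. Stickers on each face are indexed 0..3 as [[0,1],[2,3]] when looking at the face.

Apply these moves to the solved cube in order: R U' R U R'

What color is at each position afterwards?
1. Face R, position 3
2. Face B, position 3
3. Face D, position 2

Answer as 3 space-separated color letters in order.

Answer: R B Y

Derivation:
After move 1 (R): R=RRRR U=WGWG F=GYGY D=YBYB B=WBWB
After move 2 (U'): U=GGWW F=OOGY R=GYRR B=RRWB L=WBOO
After move 3 (R): R=RGRY U=GOWY F=OBGB D=YWYR B=WRGB
After move 4 (U): U=WGYO F=RGGB R=WRRY B=WBGB L=OBOO
After move 5 (R'): R=RYWR U=WGYW F=RGGO D=YGYB B=RBWB
Query 1: R[3] = R
Query 2: B[3] = B
Query 3: D[2] = Y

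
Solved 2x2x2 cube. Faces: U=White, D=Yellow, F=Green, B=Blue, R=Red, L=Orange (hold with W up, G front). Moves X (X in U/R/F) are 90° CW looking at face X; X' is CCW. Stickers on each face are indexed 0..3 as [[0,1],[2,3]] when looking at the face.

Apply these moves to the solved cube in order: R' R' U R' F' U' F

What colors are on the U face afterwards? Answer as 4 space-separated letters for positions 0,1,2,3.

After move 1 (R'): R=RRRR U=WBWB F=GWGW D=YGYG B=YBYB
After move 2 (R'): R=RRRR U=WYWY F=GBGB D=YWYW B=GBGB
After move 3 (U): U=WWYY F=RRGB R=GBRR B=OOGB L=GBOO
After move 4 (R'): R=BRGR U=WGYO F=RWGY D=YRYB B=WOWB
After move 5 (F'): F=WYRG U=WGBG R=RRYR D=BOYB L=GOOY
After move 6 (U'): U=GGWB F=GORG R=WYYR B=RRWB L=WOOY
After move 7 (F): F=RGGO U=GGYO R=WYBR D=YWYB L=WBOO
Query: U face = GGYO

Answer: G G Y O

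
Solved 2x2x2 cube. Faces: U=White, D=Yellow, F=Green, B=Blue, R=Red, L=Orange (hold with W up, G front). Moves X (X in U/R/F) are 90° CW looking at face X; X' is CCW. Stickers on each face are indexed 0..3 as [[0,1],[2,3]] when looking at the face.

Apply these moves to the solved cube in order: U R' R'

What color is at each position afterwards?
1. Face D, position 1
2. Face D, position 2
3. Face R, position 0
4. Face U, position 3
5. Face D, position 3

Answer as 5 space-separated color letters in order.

After move 1 (U): U=WWWW F=RRGG R=BBRR B=OOBB L=GGOO
After move 2 (R'): R=BRBR U=WBWO F=RWGW D=YRYG B=YOYB
After move 3 (R'): R=RRBB U=WYWY F=RBGO D=YWYW B=GORB
Query 1: D[1] = W
Query 2: D[2] = Y
Query 3: R[0] = R
Query 4: U[3] = Y
Query 5: D[3] = W

Answer: W Y R Y W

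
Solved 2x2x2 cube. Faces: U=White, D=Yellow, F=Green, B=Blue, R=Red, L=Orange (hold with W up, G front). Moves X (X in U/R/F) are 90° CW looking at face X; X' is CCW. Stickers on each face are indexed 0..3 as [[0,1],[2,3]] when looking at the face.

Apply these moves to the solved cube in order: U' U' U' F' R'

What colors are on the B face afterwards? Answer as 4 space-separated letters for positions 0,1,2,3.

Answer: Y O O B

Derivation:
After move 1 (U'): U=WWWW F=OOGG R=GGRR B=RRBB L=BBOO
After move 2 (U'): U=WWWW F=BBGG R=OORR B=GGBB L=RROO
After move 3 (U'): U=WWWW F=RRGG R=BBRR B=OOBB L=GGOO
After move 4 (F'): F=RGRG U=WWBR R=YBYR D=GOYY L=GWOW
After move 5 (R'): R=BRYY U=WBBO F=RWRR D=GGYG B=YOOB
Query: B face = YOOB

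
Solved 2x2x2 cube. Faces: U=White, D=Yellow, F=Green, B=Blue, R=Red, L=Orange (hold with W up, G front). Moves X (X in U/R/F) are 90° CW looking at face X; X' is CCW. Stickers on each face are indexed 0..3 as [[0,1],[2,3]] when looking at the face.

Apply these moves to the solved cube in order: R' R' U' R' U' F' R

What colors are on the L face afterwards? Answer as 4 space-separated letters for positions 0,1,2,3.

After move 1 (R'): R=RRRR U=WBWB F=GWGW D=YGYG B=YBYB
After move 2 (R'): R=RRRR U=WYWY F=GBGB D=YWYW B=GBGB
After move 3 (U'): U=YYWW F=OOGB R=GBRR B=RRGB L=GBOO
After move 4 (R'): R=BRGR U=YGWR F=OYGW D=YOYB B=WRWB
After move 5 (U'): U=GRYW F=GBGW R=OYGR B=BRWB L=WROO
After move 6 (F'): F=BWGG U=GROG R=OYYR D=ROYB L=WWOY
After move 7 (R): R=YORY U=GWOG F=BOGB D=RWYB B=GRRB
Query: L face = WWOY

Answer: W W O Y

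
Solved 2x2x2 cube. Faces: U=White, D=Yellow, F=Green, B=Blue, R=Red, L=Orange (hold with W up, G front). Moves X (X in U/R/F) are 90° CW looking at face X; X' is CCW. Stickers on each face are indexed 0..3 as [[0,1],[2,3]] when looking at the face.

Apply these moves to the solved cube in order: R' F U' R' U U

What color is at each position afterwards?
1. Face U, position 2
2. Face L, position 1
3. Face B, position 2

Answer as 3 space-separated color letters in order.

Answer: Y R R

Derivation:
After move 1 (R'): R=RRRR U=WBWB F=GWGW D=YGYG B=YBYB
After move 2 (F): F=GGWW U=WBOO R=WRBR D=RRYG L=OYOG
After move 3 (U'): U=BOWO F=OYWW R=GGBR B=WRYB L=YBOG
After move 4 (R'): R=GRGB U=BYWW F=OOWO D=RYYW B=GRRB
After move 5 (U): U=WBWY F=GRWO R=GRGB B=YBRB L=OOOG
After move 6 (U): U=WWYB F=GRWO R=YBGB B=OORB L=GROG
Query 1: U[2] = Y
Query 2: L[1] = R
Query 3: B[2] = R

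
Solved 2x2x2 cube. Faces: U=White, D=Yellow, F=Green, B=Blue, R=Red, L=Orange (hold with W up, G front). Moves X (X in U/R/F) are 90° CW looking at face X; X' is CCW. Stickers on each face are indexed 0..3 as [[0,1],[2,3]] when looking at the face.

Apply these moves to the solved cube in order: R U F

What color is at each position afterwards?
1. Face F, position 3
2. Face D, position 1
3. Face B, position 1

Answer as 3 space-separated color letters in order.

Answer: R W O

Derivation:
After move 1 (R): R=RRRR U=WGWG F=GYGY D=YBYB B=WBWB
After move 2 (U): U=WWGG F=RRGY R=WBRR B=OOWB L=GYOO
After move 3 (F): F=GRYR U=WWOY R=GBGR D=RWYB L=GYOB
Query 1: F[3] = R
Query 2: D[1] = W
Query 3: B[1] = O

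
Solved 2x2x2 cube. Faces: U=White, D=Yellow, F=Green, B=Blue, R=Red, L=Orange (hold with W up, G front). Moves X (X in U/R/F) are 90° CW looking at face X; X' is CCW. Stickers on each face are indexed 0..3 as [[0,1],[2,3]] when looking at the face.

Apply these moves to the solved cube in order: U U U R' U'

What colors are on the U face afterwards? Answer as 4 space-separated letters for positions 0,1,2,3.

After move 1 (U): U=WWWW F=RRGG R=BBRR B=OOBB L=GGOO
After move 2 (U): U=WWWW F=BBGG R=OORR B=GGBB L=RROO
After move 3 (U): U=WWWW F=OOGG R=GGRR B=RRBB L=BBOO
After move 4 (R'): R=GRGR U=WBWR F=OWGW D=YOYG B=YRYB
After move 5 (U'): U=BRWW F=BBGW R=OWGR B=GRYB L=YROO
Query: U face = BRWW

Answer: B R W W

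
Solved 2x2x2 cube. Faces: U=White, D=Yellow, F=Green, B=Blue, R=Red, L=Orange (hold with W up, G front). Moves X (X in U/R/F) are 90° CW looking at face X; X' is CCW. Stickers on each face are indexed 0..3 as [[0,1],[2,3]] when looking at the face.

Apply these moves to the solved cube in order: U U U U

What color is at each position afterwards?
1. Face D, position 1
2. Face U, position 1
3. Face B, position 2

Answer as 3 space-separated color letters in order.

Answer: Y W B

Derivation:
After move 1 (U): U=WWWW F=RRGG R=BBRR B=OOBB L=GGOO
After move 2 (U): U=WWWW F=BBGG R=OORR B=GGBB L=RROO
After move 3 (U): U=WWWW F=OOGG R=GGRR B=RRBB L=BBOO
After move 4 (U): U=WWWW F=GGGG R=RRRR B=BBBB L=OOOO
Query 1: D[1] = Y
Query 2: U[1] = W
Query 3: B[2] = B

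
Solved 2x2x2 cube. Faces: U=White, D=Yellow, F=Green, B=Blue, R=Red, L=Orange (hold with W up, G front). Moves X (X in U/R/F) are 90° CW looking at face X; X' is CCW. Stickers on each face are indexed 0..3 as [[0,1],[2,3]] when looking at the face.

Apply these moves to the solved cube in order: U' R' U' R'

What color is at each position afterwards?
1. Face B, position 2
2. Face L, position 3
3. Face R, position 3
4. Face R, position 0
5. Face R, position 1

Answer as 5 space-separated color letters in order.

After move 1 (U'): U=WWWW F=OOGG R=GGRR B=RRBB L=BBOO
After move 2 (R'): R=GRGR U=WBWR F=OWGW D=YOYG B=YRYB
After move 3 (U'): U=BRWW F=BBGW R=OWGR B=GRYB L=YROO
After move 4 (R'): R=WROG U=BYWG F=BRGW D=YBYW B=GROB
Query 1: B[2] = O
Query 2: L[3] = O
Query 3: R[3] = G
Query 4: R[0] = W
Query 5: R[1] = R

Answer: O O G W R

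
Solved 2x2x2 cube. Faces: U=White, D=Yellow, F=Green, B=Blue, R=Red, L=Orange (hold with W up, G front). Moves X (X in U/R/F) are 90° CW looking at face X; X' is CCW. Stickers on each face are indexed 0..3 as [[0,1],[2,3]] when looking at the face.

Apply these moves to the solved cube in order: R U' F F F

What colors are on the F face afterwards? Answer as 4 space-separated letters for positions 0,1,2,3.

Answer: O Y O G

Derivation:
After move 1 (R): R=RRRR U=WGWG F=GYGY D=YBYB B=WBWB
After move 2 (U'): U=GGWW F=OOGY R=GYRR B=RRWB L=WBOO
After move 3 (F): F=GOYO U=GGOB R=WYWR D=RGYB L=WYOB
After move 4 (F): F=YGOO U=GGBY R=OYBR D=WWYB L=WROG
After move 5 (F): F=OYOG U=GGGR R=BYYR D=BOYB L=WWOW
Query: F face = OYOG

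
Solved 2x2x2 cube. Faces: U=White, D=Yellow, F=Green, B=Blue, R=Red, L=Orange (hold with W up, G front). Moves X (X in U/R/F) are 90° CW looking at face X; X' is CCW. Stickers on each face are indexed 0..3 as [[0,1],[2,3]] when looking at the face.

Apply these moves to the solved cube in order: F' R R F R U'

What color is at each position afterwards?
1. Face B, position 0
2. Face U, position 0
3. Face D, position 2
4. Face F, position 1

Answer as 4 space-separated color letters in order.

After move 1 (F'): F=GGGG U=WWRR R=YRYR D=OOYY L=OWOW
After move 2 (R): R=YYRR U=WGRG F=GOGY D=OBYB B=RBWB
After move 3 (R): R=RYRY U=WORY F=GBGB D=OWYR B=GBGB
After move 4 (F): F=GGBB U=WOWW R=RYYY D=RRYR L=OOOW
After move 5 (R): R=YRYY U=WGWB F=GRBR D=RGYG B=WBOB
After move 6 (U'): U=GBWW F=OOBR R=GRYY B=YROB L=WBOW
Query 1: B[0] = Y
Query 2: U[0] = G
Query 3: D[2] = Y
Query 4: F[1] = O

Answer: Y G Y O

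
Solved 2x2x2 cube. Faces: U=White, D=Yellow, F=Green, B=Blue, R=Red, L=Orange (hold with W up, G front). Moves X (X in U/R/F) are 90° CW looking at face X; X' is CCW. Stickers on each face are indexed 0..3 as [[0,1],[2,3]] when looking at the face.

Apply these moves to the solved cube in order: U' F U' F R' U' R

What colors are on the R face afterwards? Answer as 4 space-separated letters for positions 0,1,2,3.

Answer: W G O B

Derivation:
After move 1 (U'): U=WWWW F=OOGG R=GGRR B=RRBB L=BBOO
After move 2 (F): F=GOGO U=WWOB R=WGWR D=RGYY L=BYOY
After move 3 (U'): U=WBWO F=BYGO R=GOWR B=WGBB L=RROY
After move 4 (F): F=GBOY U=WBYR R=WOOR D=WGYY L=RROG
After move 5 (R'): R=ORWO U=WBYW F=GBOR D=WBYY B=YGGB
After move 6 (U'): U=BWWY F=RROR R=GBWO B=ORGB L=YGOG
After move 7 (R): R=WGOB U=BRWR F=RBOY D=WGYO B=YRWB
Query: R face = WGOB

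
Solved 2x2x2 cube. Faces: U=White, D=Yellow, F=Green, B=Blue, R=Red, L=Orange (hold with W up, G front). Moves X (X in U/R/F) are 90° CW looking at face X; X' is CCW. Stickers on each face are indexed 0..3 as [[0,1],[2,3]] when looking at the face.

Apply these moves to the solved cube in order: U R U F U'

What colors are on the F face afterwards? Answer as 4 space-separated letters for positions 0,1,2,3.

After move 1 (U): U=WWWW F=RRGG R=BBRR B=OOBB L=GGOO
After move 2 (R): R=RBRB U=WRWG F=RYGY D=YBYO B=WOWB
After move 3 (U): U=WWGR F=RBGY R=WORB B=GGWB L=RYOO
After move 4 (F): F=GRYB U=WWOY R=GORB D=RWYO L=RYOB
After move 5 (U'): U=WYWO F=RYYB R=GRRB B=GOWB L=GGOB
Query: F face = RYYB

Answer: R Y Y B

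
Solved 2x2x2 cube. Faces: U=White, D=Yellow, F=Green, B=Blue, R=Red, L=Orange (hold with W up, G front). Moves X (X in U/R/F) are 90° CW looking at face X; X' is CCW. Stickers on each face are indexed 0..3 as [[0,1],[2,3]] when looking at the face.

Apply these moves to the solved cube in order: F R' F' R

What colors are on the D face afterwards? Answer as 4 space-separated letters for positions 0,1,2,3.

After move 1 (F): F=GGGG U=WWOO R=WRWR D=RRYY L=OYOY
After move 2 (R'): R=RRWW U=WBOB F=GWGO D=RGYG B=YBRB
After move 3 (F'): F=WOGG U=WBRW R=GRRW D=YYYG L=OBOO
After move 4 (R): R=RGWR U=WORG F=WYGG D=YRYY B=WBBB
Query: D face = YRYY

Answer: Y R Y Y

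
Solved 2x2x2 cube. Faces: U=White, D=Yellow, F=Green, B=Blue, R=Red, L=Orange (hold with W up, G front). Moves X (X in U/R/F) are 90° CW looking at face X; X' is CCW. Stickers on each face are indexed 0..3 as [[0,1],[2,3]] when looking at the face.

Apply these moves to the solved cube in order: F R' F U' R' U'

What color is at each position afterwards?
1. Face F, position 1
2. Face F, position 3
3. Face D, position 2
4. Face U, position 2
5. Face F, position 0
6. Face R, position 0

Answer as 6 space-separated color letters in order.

After move 1 (F): F=GGGG U=WWOO R=WRWR D=RRYY L=OYOY
After move 2 (R'): R=RRWW U=WBOB F=GWGO D=RGYG B=YBRB
After move 3 (F): F=GGOW U=WBYY R=ORBW D=WRYG L=OROG
After move 4 (U'): U=BYWY F=OROW R=GGBW B=ORRB L=YBOG
After move 5 (R'): R=GWGB U=BRWO F=OYOY D=WRYW B=GRRB
After move 6 (U'): U=ROBW F=YBOY R=OYGB B=GWRB L=GROG
Query 1: F[1] = B
Query 2: F[3] = Y
Query 3: D[2] = Y
Query 4: U[2] = B
Query 5: F[0] = Y
Query 6: R[0] = O

Answer: B Y Y B Y O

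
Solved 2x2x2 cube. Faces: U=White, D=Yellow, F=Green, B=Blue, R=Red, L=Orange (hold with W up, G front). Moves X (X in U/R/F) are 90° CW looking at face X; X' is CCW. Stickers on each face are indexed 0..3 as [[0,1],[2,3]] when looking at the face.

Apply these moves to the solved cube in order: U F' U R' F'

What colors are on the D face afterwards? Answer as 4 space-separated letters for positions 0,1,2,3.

Answer: G W Y G

Derivation:
After move 1 (U): U=WWWW F=RRGG R=BBRR B=OOBB L=GGOO
After move 2 (F'): F=RGRG U=WWBR R=YBYR D=GOYY L=GWOW
After move 3 (U): U=BWRW F=YBRG R=OOYR B=GWBB L=RGOW
After move 4 (R'): R=OROY U=BBRG F=YWRW D=GBYG B=YWOB
After move 5 (F'): F=WWYR U=BBOO R=BRGY D=GWYG L=RGOR
Query: D face = GWYG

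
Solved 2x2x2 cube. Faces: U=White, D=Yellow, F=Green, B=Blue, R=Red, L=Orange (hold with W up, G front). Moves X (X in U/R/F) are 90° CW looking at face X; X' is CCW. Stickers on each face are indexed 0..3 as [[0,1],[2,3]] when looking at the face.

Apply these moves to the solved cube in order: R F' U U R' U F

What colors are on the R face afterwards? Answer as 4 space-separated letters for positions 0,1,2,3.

Answer: Y Y W Y

Derivation:
After move 1 (R): R=RRRR U=WGWG F=GYGY D=YBYB B=WBWB
After move 2 (F'): F=YYGG U=WGRR R=BRYR D=OOYB L=OGOW
After move 3 (U): U=RWRG F=BRGG R=WBYR B=OGWB L=YYOW
After move 4 (U): U=RRGW F=WBGG R=OGYR B=YYWB L=BROW
After move 5 (R'): R=GROY U=RWGY F=WRGW D=OBYG B=BYOB
After move 6 (U): U=GRYW F=GRGW R=BYOY B=BROB L=WROW
After move 7 (F): F=GGWR U=GRWR R=YYWY D=OBYG L=WOOB
Query: R face = YYWY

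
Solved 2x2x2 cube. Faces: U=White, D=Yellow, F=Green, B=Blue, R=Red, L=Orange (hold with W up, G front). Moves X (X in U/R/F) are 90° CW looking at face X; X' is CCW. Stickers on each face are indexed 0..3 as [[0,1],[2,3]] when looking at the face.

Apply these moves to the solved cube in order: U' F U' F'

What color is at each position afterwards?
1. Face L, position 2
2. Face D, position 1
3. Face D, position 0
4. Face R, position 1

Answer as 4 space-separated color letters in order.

After move 1 (U'): U=WWWW F=OOGG R=GGRR B=RRBB L=BBOO
After move 2 (F): F=GOGO U=WWOB R=WGWR D=RGYY L=BYOY
After move 3 (U'): U=WBWO F=BYGO R=GOWR B=WGBB L=RROY
After move 4 (F'): F=YOBG U=WBGW R=GORR D=RYYY L=ROOW
Query 1: L[2] = O
Query 2: D[1] = Y
Query 3: D[0] = R
Query 4: R[1] = O

Answer: O Y R O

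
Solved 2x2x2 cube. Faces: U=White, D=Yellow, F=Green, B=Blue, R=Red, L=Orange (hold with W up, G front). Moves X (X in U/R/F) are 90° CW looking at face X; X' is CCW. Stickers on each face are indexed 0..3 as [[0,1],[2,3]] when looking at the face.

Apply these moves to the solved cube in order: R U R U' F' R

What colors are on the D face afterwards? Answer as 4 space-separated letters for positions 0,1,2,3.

After move 1 (R): R=RRRR U=WGWG F=GYGY D=YBYB B=WBWB
After move 2 (U): U=WWGG F=RRGY R=WBRR B=OOWB L=GYOO
After move 3 (R): R=RWRB U=WRGY F=RBGB D=YWYO B=GOWB
After move 4 (U'): U=RYWG F=GYGB R=RBRB B=RWWB L=GOOO
After move 5 (F'): F=YBGG U=RYRR R=WBYB D=OOYO L=GGOW
After move 6 (R): R=YWBB U=RBRG F=YOGO D=OWYR B=RWYB
Query: D face = OWYR

Answer: O W Y R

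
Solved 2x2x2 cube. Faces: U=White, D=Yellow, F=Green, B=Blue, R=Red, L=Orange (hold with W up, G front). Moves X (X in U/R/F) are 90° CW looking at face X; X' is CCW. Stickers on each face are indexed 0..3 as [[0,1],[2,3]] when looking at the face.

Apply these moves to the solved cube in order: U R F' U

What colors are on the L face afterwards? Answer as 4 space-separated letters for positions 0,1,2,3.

After move 1 (U): U=WWWW F=RRGG R=BBRR B=OOBB L=GGOO
After move 2 (R): R=RBRB U=WRWG F=RYGY D=YBYO B=WOWB
After move 3 (F'): F=YYRG U=WRRR R=BBYB D=GOYO L=GGOW
After move 4 (U): U=RWRR F=BBRG R=WOYB B=GGWB L=YYOW
Query: L face = YYOW

Answer: Y Y O W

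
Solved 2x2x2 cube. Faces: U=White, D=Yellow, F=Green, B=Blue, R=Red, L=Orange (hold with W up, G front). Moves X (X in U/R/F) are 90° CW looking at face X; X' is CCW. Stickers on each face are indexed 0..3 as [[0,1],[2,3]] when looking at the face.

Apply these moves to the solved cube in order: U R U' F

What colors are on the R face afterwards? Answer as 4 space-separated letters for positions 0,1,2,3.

Answer: W Y W B

Derivation:
After move 1 (U): U=WWWW F=RRGG R=BBRR B=OOBB L=GGOO
After move 2 (R): R=RBRB U=WRWG F=RYGY D=YBYO B=WOWB
After move 3 (U'): U=RGWW F=GGGY R=RYRB B=RBWB L=WOOO
After move 4 (F): F=GGYG U=RGOO R=WYWB D=RRYO L=WYOB
Query: R face = WYWB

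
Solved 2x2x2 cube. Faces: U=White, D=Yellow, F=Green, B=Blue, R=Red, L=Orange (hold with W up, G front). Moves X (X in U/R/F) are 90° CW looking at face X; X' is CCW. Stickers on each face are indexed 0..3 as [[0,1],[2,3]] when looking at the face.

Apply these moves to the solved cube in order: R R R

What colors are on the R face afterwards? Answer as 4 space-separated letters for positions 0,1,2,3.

Answer: R R R R

Derivation:
After move 1 (R): R=RRRR U=WGWG F=GYGY D=YBYB B=WBWB
After move 2 (R): R=RRRR U=WYWY F=GBGB D=YWYW B=GBGB
After move 3 (R): R=RRRR U=WBWB F=GWGW D=YGYG B=YBYB
Query: R face = RRRR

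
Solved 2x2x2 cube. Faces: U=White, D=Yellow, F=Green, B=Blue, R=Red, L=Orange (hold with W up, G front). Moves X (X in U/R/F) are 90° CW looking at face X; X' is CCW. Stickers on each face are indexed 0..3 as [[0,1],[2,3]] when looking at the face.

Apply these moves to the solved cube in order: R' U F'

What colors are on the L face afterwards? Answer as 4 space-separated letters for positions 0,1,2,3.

After move 1 (R'): R=RRRR U=WBWB F=GWGW D=YGYG B=YBYB
After move 2 (U): U=WWBB F=RRGW R=YBRR B=OOYB L=GWOO
After move 3 (F'): F=RWRG U=WWYR R=GBYR D=WOYG L=GBOB
Query: L face = GBOB

Answer: G B O B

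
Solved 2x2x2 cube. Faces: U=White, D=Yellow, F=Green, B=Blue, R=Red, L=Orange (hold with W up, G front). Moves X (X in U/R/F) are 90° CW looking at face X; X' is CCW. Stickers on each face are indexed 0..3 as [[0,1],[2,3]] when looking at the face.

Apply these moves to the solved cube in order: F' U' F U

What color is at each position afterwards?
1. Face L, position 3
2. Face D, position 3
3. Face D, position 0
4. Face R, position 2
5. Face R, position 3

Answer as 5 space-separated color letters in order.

After move 1 (F'): F=GGGG U=WWRR R=YRYR D=OOYY L=OWOW
After move 2 (U'): U=WRWR F=OWGG R=GGYR B=YRBB L=BBOW
After move 3 (F): F=GOGW U=WRWB R=WGRR D=YGYY L=BOOO
After move 4 (U): U=WWBR F=WGGW R=YRRR B=BOBB L=GOOO
Query 1: L[3] = O
Query 2: D[3] = Y
Query 3: D[0] = Y
Query 4: R[2] = R
Query 5: R[3] = R

Answer: O Y Y R R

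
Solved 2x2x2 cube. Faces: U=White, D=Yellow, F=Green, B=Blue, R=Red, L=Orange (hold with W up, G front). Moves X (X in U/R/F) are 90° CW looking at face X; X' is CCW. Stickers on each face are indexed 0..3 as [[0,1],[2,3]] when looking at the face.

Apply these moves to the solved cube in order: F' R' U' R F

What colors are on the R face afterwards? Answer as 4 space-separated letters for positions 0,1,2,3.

After move 1 (F'): F=GGGG U=WWRR R=YRYR D=OOYY L=OWOW
After move 2 (R'): R=RRYY U=WBRB F=GWGR D=OGYG B=YBOB
After move 3 (U'): U=BBWR F=OWGR R=GWYY B=RROB L=YBOW
After move 4 (R): R=YGYW U=BWWR F=OGGG D=OOYR B=RRBB
After move 5 (F): F=GOGG U=BWWB R=WGRW D=YYYR L=YOOO
Query: R face = WGRW

Answer: W G R W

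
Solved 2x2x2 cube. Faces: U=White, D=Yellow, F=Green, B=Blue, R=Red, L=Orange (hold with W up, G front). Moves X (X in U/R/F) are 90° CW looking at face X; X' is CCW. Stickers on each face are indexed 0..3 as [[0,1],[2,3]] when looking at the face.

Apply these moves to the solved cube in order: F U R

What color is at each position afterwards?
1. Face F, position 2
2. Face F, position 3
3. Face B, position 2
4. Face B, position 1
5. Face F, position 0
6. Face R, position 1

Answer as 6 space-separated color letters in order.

After move 1 (F): F=GGGG U=WWOO R=WRWR D=RRYY L=OYOY
After move 2 (U): U=OWOW F=WRGG R=BBWR B=OYBB L=GGOY
After move 3 (R): R=WBRB U=OROG F=WRGY D=RBYO B=WYWB
Query 1: F[2] = G
Query 2: F[3] = Y
Query 3: B[2] = W
Query 4: B[1] = Y
Query 5: F[0] = W
Query 6: R[1] = B

Answer: G Y W Y W B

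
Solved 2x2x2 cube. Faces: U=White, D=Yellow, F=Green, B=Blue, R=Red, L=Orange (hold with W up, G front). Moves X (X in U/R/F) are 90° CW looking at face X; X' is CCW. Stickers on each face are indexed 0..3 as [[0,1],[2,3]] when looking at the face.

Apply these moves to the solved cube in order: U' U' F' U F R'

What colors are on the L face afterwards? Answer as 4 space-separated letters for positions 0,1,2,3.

Answer: B R O O

Derivation:
After move 1 (U'): U=WWWW F=OOGG R=GGRR B=RRBB L=BBOO
After move 2 (U'): U=WWWW F=BBGG R=OORR B=GGBB L=RROO
After move 3 (F'): F=BGBG U=WWOR R=YOYR D=ROYY L=RWOW
After move 4 (U): U=OWRW F=YOBG R=GGYR B=RWBB L=BGOW
After move 5 (F): F=BYGO U=OWWG R=RGWR D=YGYY L=BROO
After move 6 (R'): R=GRRW U=OBWR F=BWGG D=YYYO B=YWGB
Query: L face = BROO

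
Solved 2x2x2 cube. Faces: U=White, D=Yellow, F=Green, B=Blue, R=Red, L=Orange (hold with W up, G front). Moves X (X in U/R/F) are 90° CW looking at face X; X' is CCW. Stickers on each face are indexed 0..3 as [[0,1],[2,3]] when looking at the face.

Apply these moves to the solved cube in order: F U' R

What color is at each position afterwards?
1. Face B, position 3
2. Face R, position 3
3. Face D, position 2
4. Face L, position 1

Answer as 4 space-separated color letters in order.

Answer: B G Y B

Derivation:
After move 1 (F): F=GGGG U=WWOO R=WRWR D=RRYY L=OYOY
After move 2 (U'): U=WOWO F=OYGG R=GGWR B=WRBB L=BBOY
After move 3 (R): R=WGRG U=WYWG F=ORGY D=RBYW B=OROB
Query 1: B[3] = B
Query 2: R[3] = G
Query 3: D[2] = Y
Query 4: L[1] = B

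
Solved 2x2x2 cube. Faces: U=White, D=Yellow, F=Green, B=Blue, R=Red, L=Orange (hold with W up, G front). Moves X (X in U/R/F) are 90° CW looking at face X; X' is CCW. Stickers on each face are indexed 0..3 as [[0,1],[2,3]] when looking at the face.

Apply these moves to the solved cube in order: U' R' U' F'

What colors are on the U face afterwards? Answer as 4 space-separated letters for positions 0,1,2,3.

After move 1 (U'): U=WWWW F=OOGG R=GGRR B=RRBB L=BBOO
After move 2 (R'): R=GRGR U=WBWR F=OWGW D=YOYG B=YRYB
After move 3 (U'): U=BRWW F=BBGW R=OWGR B=GRYB L=YROO
After move 4 (F'): F=BWBG U=BROG R=OWYR D=ROYG L=YWOW
Query: U face = BROG

Answer: B R O G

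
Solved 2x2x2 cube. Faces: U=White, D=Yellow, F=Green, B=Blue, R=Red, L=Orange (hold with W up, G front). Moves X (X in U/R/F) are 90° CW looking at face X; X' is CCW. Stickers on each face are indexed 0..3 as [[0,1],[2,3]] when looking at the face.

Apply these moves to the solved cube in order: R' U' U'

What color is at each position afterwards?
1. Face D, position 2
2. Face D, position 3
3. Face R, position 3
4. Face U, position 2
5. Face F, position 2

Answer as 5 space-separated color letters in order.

Answer: Y G R B G

Derivation:
After move 1 (R'): R=RRRR U=WBWB F=GWGW D=YGYG B=YBYB
After move 2 (U'): U=BBWW F=OOGW R=GWRR B=RRYB L=YBOO
After move 3 (U'): U=BWBW F=YBGW R=OORR B=GWYB L=RROO
Query 1: D[2] = Y
Query 2: D[3] = G
Query 3: R[3] = R
Query 4: U[2] = B
Query 5: F[2] = G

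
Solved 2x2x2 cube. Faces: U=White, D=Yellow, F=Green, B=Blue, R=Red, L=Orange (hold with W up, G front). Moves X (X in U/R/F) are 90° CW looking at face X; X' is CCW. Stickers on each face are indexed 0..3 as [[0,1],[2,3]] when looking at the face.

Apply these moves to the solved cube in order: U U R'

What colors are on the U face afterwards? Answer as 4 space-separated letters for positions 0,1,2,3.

After move 1 (U): U=WWWW F=RRGG R=BBRR B=OOBB L=GGOO
After move 2 (U): U=WWWW F=BBGG R=OORR B=GGBB L=RROO
After move 3 (R'): R=OROR U=WBWG F=BWGW D=YBYG B=YGYB
Query: U face = WBWG

Answer: W B W G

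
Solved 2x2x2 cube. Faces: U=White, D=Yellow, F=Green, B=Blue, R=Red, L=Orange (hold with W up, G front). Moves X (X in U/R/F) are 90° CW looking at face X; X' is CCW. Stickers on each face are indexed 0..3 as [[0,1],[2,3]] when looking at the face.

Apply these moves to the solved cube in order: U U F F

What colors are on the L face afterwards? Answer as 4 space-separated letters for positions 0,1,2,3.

Answer: R R O O

Derivation:
After move 1 (U): U=WWWW F=RRGG R=BBRR B=OOBB L=GGOO
After move 2 (U): U=WWWW F=BBGG R=OORR B=GGBB L=RROO
After move 3 (F): F=GBGB U=WWOR R=WOWR D=ROYY L=RYOY
After move 4 (F): F=GGBB U=WWYY R=OORR D=WWYY L=RROO
Query: L face = RROO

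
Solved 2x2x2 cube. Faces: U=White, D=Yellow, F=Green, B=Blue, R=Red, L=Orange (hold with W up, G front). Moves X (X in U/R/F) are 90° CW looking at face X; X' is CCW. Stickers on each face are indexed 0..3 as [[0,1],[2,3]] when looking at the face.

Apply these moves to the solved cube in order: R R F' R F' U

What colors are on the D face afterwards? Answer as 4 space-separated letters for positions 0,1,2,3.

After move 1 (R): R=RRRR U=WGWG F=GYGY D=YBYB B=WBWB
After move 2 (R): R=RRRR U=WYWY F=GBGB D=YWYW B=GBGB
After move 3 (F'): F=BBGG U=WYRR R=WRYR D=OOYW L=OYOW
After move 4 (R): R=YWRR U=WBRG F=BOGW D=OGYG B=RBYB
After move 5 (F'): F=OWBG U=WBYR R=GWOR D=YWYG L=OGOR
After move 6 (U): U=YWRB F=GWBG R=RBOR B=OGYB L=OWOR
Query: D face = YWYG

Answer: Y W Y G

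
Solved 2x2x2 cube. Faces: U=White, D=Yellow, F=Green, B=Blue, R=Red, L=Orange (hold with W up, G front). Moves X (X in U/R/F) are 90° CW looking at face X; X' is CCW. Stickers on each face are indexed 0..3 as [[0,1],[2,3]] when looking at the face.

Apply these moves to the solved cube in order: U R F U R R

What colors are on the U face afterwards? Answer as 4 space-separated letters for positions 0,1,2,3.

After move 1 (U): U=WWWW F=RRGG R=BBRR B=OOBB L=GGOO
After move 2 (R): R=RBRB U=WRWG F=RYGY D=YBYO B=WOWB
After move 3 (F): F=GRYY U=WROG R=WBGB D=RRYO L=GYOB
After move 4 (U): U=OWGR F=WBYY R=WOGB B=GYWB L=GROB
After move 5 (R): R=GWBO U=OBGY F=WRYO D=RWYG B=RYWB
After move 6 (R): R=BGOW U=ORGO F=WWYG D=RWYR B=YYBB
Query: U face = ORGO

Answer: O R G O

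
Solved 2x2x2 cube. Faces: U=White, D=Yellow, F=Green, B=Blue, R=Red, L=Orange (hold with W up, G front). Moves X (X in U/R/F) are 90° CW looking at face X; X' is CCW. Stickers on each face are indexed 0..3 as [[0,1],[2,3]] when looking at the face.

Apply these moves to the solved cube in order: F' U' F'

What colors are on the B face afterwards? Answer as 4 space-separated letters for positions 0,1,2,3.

Answer: Y R B B

Derivation:
After move 1 (F'): F=GGGG U=WWRR R=YRYR D=OOYY L=OWOW
After move 2 (U'): U=WRWR F=OWGG R=GGYR B=YRBB L=BBOW
After move 3 (F'): F=WGOG U=WRGY R=OGOR D=BWYY L=BROW
Query: B face = YRBB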